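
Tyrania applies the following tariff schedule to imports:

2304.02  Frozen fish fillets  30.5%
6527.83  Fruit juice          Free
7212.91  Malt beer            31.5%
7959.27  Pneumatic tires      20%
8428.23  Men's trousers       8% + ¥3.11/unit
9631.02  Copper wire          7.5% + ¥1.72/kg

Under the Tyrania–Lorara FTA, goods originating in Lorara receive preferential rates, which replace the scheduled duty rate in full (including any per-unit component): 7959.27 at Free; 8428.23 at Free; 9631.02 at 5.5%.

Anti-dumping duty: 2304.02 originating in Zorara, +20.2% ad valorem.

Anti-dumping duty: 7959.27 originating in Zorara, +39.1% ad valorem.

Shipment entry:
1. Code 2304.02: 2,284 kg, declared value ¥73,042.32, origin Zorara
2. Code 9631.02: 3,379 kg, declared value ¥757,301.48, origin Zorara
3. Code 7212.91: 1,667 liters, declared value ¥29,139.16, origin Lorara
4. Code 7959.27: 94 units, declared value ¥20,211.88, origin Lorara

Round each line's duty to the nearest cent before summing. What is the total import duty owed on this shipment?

Line 1 (2304.02, Zorara, 2,284 kg, ¥73,042.32):
Base rate for 2304.02 is 30.5%.
Additional duty on 2304.02 from Zorara: +20.2%. Applied ad valorem rate: 30.5% + 20.2% = 50.7%.
Duty = ¥73,042.32 × 50.7% = ¥37,032.46.
Line 2 (9631.02, Zorara, 3,379 kg, ¥757,301.48):
Base rate for 9631.02 is 7.5% + ¥1.72/kg.
9631.02 has an FTA preferential rate, but origin Zorara is not Lorara; base rate stands.
Duty = ¥757,301.48 × 7.5% + 3,379 × ¥1.72 = ¥62,609.49.
Line 3 (7212.91, Lorara, 1,667 liters, ¥29,139.16):
Base rate for 7212.91 is 31.5%.
Origin Lorara is the FTA partner but 7212.91 is not on the preference list; base rate stands.
Duty = ¥29,139.16 × 31.5% = ¥9,178.84.
Line 4 (7959.27, Lorara, 94 units, ¥20,211.88):
Base rate for 7959.27 is 20%.
Origin Lorara qualifies under the Tyrania–Lorara agreement and 7959.27 is covered: preferential rate Free applies instead.
The additional-duty order on 7959.27 targets Zorara, not Lorara; it does not apply.
Duty = ¥20,211.88 × 0% = ¥0.00.
Total = ¥37,032.46 + ¥62,609.49 + ¥9,178.84 + ¥0.00 = ¥108,820.79.

¥108,820.79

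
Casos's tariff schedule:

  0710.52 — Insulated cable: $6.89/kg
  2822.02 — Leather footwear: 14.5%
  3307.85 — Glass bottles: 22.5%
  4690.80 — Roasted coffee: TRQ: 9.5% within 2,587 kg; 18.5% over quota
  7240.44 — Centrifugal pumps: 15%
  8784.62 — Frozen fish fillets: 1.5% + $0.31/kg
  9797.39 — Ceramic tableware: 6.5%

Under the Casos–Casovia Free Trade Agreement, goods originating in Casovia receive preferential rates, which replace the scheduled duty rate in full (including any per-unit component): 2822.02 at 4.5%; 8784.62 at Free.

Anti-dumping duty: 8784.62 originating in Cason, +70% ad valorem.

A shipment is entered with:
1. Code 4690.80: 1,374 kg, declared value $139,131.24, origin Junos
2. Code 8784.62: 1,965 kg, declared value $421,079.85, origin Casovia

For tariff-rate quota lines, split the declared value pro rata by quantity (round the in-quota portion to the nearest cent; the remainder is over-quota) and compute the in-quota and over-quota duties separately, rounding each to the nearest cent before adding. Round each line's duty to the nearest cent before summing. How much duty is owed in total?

Line 1 (4690.80, Junos, 1,374 kg, $139,131.24):
Code 4690.80 is under a tariff-rate quota (threshold 2,587 kg). Quantity 1,374 kg is within the quota, so the in-quota rate 9.5% applies to the full value.
Duty = $139,131.24 × 9.5% = $13,217.47.
Line 2 (8784.62, Casovia, 1,965 kg, $421,079.85):
Base rate for 8784.62 is 1.5% + $0.31/kg.
Origin Casovia qualifies under the Casos–Casovia agreement and 8784.62 is covered: preferential rate Free applies instead.
The additional-duty order on 8784.62 targets Cason, not Casovia; it does not apply.
Duty = $421,079.85 × 0% = $0.00.
Total = $13,217.47 + $0.00 = $13,217.47.

$13,217.47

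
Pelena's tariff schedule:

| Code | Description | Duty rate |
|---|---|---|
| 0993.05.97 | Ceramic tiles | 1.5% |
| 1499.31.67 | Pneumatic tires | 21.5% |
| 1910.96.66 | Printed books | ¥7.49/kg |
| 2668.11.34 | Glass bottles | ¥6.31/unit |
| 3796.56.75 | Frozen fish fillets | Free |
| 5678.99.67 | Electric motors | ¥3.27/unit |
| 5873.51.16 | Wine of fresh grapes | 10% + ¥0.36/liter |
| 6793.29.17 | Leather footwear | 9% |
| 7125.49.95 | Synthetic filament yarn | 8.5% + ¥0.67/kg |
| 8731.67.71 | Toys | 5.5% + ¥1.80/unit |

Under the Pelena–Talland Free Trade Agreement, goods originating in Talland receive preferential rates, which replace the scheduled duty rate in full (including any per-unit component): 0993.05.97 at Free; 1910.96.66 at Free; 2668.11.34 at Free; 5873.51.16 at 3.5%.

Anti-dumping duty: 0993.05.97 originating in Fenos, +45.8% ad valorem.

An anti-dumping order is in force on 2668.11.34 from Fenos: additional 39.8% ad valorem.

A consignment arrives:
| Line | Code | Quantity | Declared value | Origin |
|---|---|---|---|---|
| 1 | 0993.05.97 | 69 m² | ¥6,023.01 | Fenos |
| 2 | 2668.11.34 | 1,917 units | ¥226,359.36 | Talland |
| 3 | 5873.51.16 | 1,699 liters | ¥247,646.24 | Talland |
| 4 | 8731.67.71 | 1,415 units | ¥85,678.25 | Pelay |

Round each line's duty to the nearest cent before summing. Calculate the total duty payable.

¥18,775.80

Line 1 (0993.05.97, Fenos, 69 m², ¥6,023.01):
Base rate for 0993.05.97 is 1.5%.
0993.05.97 has an FTA preferential rate, but origin Fenos is not Talland; base rate stands.
Additional duty on 0993.05.97 from Fenos: +45.8%. Applied ad valorem rate: 1.5% + 45.8% = 47.3%.
Duty = ¥6,023.01 × 47.3% = ¥2,848.88.
Line 2 (2668.11.34, Talland, 1,917 units, ¥226,359.36):
Base rate for 2668.11.34 is ¥6.31/unit.
Origin Talland qualifies under the Pelena–Talland agreement and 2668.11.34 is covered: preferential rate Free applies instead.
The additional-duty order on 2668.11.34 targets Fenos, not Talland; it does not apply.
Duty = ¥226,359.36 × 0% = ¥0.00.
Line 3 (5873.51.16, Talland, 1,699 liters, ¥247,646.24):
Base rate for 5873.51.16 is 10% + ¥0.36/liter.
Origin Talland qualifies under the Pelena–Talland agreement and 5873.51.16 is covered: preferential rate 3.5% applies instead.
Duty = ¥247,646.24 × 3.5% = ¥8,667.62.
Line 4 (8731.67.71, Pelay, 1,415 units, ¥85,678.25):
Base rate for 8731.67.71 is 5.5% + ¥1.80/unit.
Duty = ¥85,678.25 × 5.5% + 1,415 × ¥1.80 = ¥7,259.30.
Total = ¥2,848.88 + ¥0.00 + ¥8,667.62 + ¥7,259.30 = ¥18,775.80.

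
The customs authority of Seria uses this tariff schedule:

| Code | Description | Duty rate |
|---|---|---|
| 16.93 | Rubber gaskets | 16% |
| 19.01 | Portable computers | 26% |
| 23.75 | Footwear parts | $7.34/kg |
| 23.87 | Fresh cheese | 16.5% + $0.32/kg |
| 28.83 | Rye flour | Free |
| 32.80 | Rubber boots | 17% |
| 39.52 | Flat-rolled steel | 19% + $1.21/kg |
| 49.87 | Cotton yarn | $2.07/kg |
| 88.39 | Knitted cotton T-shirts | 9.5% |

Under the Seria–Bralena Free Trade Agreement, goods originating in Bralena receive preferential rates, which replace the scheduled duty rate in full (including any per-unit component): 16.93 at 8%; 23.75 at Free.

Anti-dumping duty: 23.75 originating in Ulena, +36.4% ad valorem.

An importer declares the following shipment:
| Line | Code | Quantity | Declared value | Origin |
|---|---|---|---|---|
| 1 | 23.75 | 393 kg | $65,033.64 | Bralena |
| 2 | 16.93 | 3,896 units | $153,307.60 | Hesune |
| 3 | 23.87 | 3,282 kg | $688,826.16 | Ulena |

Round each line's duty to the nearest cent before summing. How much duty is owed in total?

$139,235.78

Line 1 (23.75, Bralena, 393 kg, $65,033.64):
Base rate for 23.75 is $7.34/kg.
Origin Bralena qualifies under the Seria–Bralena agreement and 23.75 is covered: preferential rate Free applies instead.
The additional-duty order on 23.75 targets Ulena, not Bralena; it does not apply.
Duty = $65,033.64 × 0% = $0.00.
Line 2 (16.93, Hesune, 3,896 units, $153,307.60):
Base rate for 16.93 is 16%.
16.93 has an FTA preferential rate, but origin Hesune is not Bralena; base rate stands.
Duty = $153,307.60 × 16% = $24,529.22.
Line 3 (23.87, Ulena, 3,282 kg, $688,826.16):
Base rate for 23.87 is 16.5% + $0.32/kg.
Duty = $688,826.16 × 16.5% + 3,282 × $0.32 = $114,706.56.
Total = $0.00 + $24,529.22 + $114,706.56 = $139,235.78.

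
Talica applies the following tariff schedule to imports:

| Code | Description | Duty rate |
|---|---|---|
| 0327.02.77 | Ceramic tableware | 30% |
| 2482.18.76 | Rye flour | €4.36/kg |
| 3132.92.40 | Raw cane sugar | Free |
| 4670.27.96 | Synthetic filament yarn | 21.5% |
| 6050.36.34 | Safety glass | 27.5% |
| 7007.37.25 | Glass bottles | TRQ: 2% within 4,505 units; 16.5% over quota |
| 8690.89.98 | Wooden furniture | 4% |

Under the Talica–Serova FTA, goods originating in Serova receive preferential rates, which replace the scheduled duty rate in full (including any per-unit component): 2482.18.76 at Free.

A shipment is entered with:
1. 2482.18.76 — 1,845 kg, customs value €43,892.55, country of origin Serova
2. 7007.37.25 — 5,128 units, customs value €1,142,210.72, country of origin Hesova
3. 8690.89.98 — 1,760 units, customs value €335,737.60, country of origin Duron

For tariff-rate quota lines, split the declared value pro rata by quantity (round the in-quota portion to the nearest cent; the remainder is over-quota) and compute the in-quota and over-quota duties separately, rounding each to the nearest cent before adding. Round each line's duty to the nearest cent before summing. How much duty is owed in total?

Line 1 (2482.18.76, Serova, 1,845 kg, €43,892.55):
Base rate for 2482.18.76 is €4.36/kg.
Origin Serova qualifies under the Talica–Serova agreement and 2482.18.76 is covered: preferential rate Free applies instead.
Duty = €43,892.55 × 0% = €0.00.
Line 2 (7007.37.25, Hesova, 5,128 units, €1,142,210.72):
Code 7007.37.25 is under a tariff-rate quota (threshold 4,505 units). In-quota: 4,505 units at 2%; over-quota: 623 units at 16.5%.
Pro-rata value split: in-quota = €1,142,210.72 × 4,505/5,128 = €1,003,443.70; over-quota = €1,142,210.72 − €1,003,443.70 = €138,767.02.
In-quota duty = €1,003,443.70 × 2% = €20,068.87. Over-quota duty = €138,767.02 × 16.5% = €22,896.56.
Line duty = €20,068.87 + €22,896.56 = €42,965.43.
Line 3 (8690.89.98, Duron, 1,760 units, €335,737.60):
Base rate for 8690.89.98 is 4%.
Duty = €335,737.60 × 4% = €13,429.50.
Total = €0.00 + €42,965.43 + €13,429.50 = €56,394.93.

€56,394.93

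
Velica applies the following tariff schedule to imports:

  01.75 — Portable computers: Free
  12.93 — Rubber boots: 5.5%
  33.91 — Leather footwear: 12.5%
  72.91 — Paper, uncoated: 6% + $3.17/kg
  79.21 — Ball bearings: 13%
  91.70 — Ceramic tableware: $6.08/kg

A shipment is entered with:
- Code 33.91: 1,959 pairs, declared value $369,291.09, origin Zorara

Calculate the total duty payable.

Line 1 (33.91, Zorara, 1,959 pairs, $369,291.09):
Base rate for 33.91 is 12.5%.
Duty = $369,291.09 × 12.5% = $46,161.39.

$46,161.39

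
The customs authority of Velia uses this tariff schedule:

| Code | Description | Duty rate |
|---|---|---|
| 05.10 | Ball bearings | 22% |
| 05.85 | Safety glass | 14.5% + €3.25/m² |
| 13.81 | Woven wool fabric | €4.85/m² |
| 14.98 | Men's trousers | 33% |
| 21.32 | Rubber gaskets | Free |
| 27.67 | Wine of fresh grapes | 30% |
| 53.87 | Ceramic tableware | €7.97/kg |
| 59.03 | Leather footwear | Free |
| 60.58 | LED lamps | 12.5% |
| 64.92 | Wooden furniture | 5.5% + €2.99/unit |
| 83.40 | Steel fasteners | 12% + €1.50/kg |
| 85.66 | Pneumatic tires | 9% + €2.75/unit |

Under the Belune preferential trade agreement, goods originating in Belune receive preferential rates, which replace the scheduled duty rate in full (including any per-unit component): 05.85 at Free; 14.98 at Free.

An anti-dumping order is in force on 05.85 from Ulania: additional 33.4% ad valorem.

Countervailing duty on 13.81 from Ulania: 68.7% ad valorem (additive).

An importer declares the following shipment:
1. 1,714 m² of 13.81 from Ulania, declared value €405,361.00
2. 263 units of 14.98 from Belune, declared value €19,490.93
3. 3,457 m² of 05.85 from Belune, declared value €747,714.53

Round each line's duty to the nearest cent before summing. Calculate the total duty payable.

Line 1 (13.81, Ulania, 1,714 m², €405,361.00):
Base rate for 13.81 is €4.85/m².
Additional duty on 13.81 from Ulania: +68.7% ad valorem. Applied ad valorem rate = 68.7%.
Duty = €405,361.00 × 68.7% + 1,714 × €4.85 = €286,795.91.
Line 2 (14.98, Belune, 263 units, €19,490.93):
Base rate for 14.98 is 33%.
Origin Belune qualifies under the Velia–Belune agreement and 14.98 is covered: preferential rate Free applies instead.
Duty = €19,490.93 × 0% = €0.00.
Line 3 (05.85, Belune, 3,457 m², €747,714.53):
Base rate for 05.85 is 14.5% + €3.25/m².
Origin Belune qualifies under the Velia–Belune agreement and 05.85 is covered: preferential rate Free applies instead.
The additional-duty order on 05.85 targets Ulania, not Belune; it does not apply.
Duty = €747,714.53 × 0% = €0.00.
Total = €286,795.91 + €0.00 + €0.00 = €286,795.91.

€286,795.91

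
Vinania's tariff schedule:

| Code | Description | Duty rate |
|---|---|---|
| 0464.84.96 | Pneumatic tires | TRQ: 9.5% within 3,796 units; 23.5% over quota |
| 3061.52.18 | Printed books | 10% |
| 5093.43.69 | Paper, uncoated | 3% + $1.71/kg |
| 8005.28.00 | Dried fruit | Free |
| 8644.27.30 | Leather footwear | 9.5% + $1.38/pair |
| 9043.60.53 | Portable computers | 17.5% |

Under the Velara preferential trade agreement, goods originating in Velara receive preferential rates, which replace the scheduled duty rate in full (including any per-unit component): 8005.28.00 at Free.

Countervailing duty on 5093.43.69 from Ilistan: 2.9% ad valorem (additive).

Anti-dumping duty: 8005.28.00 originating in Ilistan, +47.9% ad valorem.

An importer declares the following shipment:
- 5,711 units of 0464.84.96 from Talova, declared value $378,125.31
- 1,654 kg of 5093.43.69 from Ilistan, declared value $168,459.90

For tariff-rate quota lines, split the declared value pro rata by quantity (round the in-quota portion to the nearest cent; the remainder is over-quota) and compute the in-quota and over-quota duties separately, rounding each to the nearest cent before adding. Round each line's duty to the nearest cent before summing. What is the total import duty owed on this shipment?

Line 1 (0464.84.96, Talova, 5,711 units, $378,125.31):
Code 0464.84.96 is under a tariff-rate quota (threshold 3,796 units). In-quota: 3,796 units at 9.5%; over-quota: 1,915 units at 23.5%.
Pro-rata value split: in-quota = $378,125.31 × 3,796/5,711 = $251,333.16; over-quota = $378,125.31 − $251,333.16 = $126,792.15.
In-quota duty = $251,333.16 × 9.5% = $23,876.65. Over-quota duty = $126,792.15 × 23.5% = $29,796.16.
Line duty = $23,876.65 + $29,796.16 = $53,672.81.
Line 2 (5093.43.69, Ilistan, 1,654 kg, $168,459.90):
Base rate for 5093.43.69 is 3% + $1.71/kg.
Additional duty on 5093.43.69 from Ilistan: +2.9%. Applied ad valorem rate: 3% + 2.9% = 5.9%.
Duty = $168,459.90 × 5.9% + 1,654 × $1.71 = $12,767.47.
Total = $53,672.81 + $12,767.47 = $66,440.28.

$66,440.28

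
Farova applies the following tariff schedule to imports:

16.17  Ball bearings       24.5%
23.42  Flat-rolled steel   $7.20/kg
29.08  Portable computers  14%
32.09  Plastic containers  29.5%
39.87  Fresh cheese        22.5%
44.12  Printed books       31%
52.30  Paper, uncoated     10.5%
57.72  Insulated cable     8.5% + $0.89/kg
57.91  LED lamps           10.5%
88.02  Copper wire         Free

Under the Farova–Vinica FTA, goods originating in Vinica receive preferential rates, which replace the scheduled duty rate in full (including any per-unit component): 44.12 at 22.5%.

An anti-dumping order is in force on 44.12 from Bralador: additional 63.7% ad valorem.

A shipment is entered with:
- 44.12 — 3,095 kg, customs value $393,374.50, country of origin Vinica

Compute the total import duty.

$88,509.26

Line 1 (44.12, Vinica, 3,095 kg, $393,374.50):
Base rate for 44.12 is 31%.
Origin Vinica qualifies under the Farova–Vinica agreement and 44.12 is covered: preferential rate 22.5% applies instead.
The additional-duty order on 44.12 targets Bralador, not Vinica; it does not apply.
Duty = $393,374.50 × 22.5% = $88,509.26.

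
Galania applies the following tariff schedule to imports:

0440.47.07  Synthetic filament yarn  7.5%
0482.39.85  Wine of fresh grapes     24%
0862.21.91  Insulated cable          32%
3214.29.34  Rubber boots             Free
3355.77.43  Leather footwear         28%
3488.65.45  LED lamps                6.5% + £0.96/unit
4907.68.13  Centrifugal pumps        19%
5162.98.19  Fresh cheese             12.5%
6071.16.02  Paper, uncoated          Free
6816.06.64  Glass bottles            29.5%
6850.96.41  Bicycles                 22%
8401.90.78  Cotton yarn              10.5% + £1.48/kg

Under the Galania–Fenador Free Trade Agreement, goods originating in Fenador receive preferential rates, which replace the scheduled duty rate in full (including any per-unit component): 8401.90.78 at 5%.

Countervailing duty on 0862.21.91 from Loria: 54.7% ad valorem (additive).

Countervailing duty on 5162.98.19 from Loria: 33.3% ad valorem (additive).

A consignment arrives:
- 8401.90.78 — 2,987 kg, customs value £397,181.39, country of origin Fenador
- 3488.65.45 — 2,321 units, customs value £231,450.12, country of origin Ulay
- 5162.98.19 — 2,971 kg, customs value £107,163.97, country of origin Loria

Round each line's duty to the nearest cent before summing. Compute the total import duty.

Line 1 (8401.90.78, Fenador, 2,987 kg, £397,181.39):
Base rate for 8401.90.78 is 10.5% + £1.48/kg.
Origin Fenador qualifies under the Galania–Fenador agreement and 8401.90.78 is covered: preferential rate 5% applies instead.
Duty = £397,181.39 × 5% = £19,859.07.
Line 2 (3488.65.45, Ulay, 2,321 units, £231,450.12):
Base rate for 3488.65.45 is 6.5% + £0.96/unit.
Duty = £231,450.12 × 6.5% + 2,321 × £0.96 = £17,272.42.
Line 3 (5162.98.19, Loria, 2,971 kg, £107,163.97):
Base rate for 5162.98.19 is 12.5%.
Additional duty on 5162.98.19 from Loria: +33.3%. Applied ad valorem rate: 12.5% + 33.3% = 45.8%.
Duty = £107,163.97 × 45.8% = £49,081.10.
Total = £19,859.07 + £17,272.42 + £49,081.10 = £86,212.59.

£86,212.59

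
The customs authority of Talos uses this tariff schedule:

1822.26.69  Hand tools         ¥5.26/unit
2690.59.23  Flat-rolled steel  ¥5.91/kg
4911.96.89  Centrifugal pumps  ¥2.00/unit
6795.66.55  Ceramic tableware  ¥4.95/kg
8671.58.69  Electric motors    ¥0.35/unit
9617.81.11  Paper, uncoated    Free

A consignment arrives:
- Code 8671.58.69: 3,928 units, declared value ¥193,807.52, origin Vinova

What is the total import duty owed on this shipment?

¥1,374.80

Line 1 (8671.58.69, Vinova, 3,928 units, ¥193,807.52):
Base rate for 8671.58.69 is ¥0.35/unit.
Duty = 3,928 × ¥0.35 = ¥1,374.80.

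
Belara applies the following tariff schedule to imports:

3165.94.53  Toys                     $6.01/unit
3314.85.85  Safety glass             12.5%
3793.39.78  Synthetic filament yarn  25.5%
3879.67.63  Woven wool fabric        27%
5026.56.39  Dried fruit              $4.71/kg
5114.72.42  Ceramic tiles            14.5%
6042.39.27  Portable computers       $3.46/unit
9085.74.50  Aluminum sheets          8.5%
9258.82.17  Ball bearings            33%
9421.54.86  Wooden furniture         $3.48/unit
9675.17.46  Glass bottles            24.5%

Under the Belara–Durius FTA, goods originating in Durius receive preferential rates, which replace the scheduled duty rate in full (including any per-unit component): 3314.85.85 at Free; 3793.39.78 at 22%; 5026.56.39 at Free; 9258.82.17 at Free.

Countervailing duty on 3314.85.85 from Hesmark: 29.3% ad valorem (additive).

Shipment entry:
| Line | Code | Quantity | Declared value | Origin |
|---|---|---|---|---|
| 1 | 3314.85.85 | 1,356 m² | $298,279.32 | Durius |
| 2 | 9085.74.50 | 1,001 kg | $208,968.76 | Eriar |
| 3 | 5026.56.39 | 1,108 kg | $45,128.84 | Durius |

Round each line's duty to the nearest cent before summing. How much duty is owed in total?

$17,762.34

Line 1 (3314.85.85, Durius, 1,356 m², $298,279.32):
Base rate for 3314.85.85 is 12.5%.
Origin Durius qualifies under the Belara–Durius agreement and 3314.85.85 is covered: preferential rate Free applies instead.
The additional-duty order on 3314.85.85 targets Hesmark, not Durius; it does not apply.
Duty = $298,279.32 × 0% = $0.00.
Line 2 (9085.74.50, Eriar, 1,001 kg, $208,968.76):
Base rate for 9085.74.50 is 8.5%.
Duty = $208,968.76 × 8.5% = $17,762.34.
Line 3 (5026.56.39, Durius, 1,108 kg, $45,128.84):
Base rate for 5026.56.39 is $4.71/kg.
Origin Durius qualifies under the Belara–Durius agreement and 5026.56.39 is covered: preferential rate Free applies instead.
Duty = $45,128.84 × 0% = $0.00.
Total = $0.00 + $17,762.34 + $0.00 = $17,762.34.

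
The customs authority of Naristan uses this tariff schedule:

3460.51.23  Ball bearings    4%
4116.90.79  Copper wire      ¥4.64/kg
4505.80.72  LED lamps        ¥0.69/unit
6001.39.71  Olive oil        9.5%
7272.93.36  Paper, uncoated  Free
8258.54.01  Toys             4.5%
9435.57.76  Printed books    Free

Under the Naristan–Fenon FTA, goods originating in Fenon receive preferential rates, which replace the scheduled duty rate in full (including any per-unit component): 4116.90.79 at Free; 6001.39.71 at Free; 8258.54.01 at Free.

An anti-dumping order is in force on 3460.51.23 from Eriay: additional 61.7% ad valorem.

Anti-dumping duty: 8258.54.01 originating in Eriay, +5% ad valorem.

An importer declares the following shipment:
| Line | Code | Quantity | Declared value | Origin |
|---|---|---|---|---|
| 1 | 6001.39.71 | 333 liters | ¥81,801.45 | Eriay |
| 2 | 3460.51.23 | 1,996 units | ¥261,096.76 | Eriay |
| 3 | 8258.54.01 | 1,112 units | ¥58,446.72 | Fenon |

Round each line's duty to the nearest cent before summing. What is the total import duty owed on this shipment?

Line 1 (6001.39.71, Eriay, 333 liters, ¥81,801.45):
Base rate for 6001.39.71 is 9.5%.
6001.39.71 has an FTA preferential rate, but origin Eriay is not Fenon; base rate stands.
Duty = ¥81,801.45 × 9.5% = ¥7,771.14.
Line 2 (3460.51.23, Eriay, 1,996 units, ¥261,096.76):
Base rate for 3460.51.23 is 4%.
Additional duty on 3460.51.23 from Eriay: +61.7%. Applied ad valorem rate: 4% + 61.7% = 65.7%.
Duty = ¥261,096.76 × 65.7% = ¥171,540.57.
Line 3 (8258.54.01, Fenon, 1,112 units, ¥58,446.72):
Base rate for 8258.54.01 is 4.5%.
Origin Fenon qualifies under the Naristan–Fenon agreement and 8258.54.01 is covered: preferential rate Free applies instead.
The additional-duty order on 8258.54.01 targets Eriay, not Fenon; it does not apply.
Duty = ¥58,446.72 × 0% = ¥0.00.
Total = ¥7,771.14 + ¥171,540.57 + ¥0.00 = ¥179,311.71.

¥179,311.71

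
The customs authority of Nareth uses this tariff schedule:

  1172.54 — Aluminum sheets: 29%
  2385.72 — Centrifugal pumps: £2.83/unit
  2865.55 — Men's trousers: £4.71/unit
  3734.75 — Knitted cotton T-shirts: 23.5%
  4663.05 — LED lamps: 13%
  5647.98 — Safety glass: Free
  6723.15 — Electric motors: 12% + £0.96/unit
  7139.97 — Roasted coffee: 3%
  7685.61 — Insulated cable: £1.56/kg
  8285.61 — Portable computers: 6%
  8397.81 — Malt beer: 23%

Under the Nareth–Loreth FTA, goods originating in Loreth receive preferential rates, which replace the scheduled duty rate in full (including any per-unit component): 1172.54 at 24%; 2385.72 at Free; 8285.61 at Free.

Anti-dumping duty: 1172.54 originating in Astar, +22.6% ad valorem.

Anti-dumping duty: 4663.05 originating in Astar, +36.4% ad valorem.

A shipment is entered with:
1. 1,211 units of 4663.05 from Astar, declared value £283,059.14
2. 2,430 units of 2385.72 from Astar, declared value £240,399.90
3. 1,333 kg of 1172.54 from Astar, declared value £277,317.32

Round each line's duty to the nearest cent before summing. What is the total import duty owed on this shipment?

Line 1 (4663.05, Astar, 1,211 units, £283,059.14):
Base rate for 4663.05 is 13%.
Additional duty on 4663.05 from Astar: +36.4%. Applied ad valorem rate: 13% + 36.4% = 49.4%.
Duty = £283,059.14 × 49.4% = £139,831.22.
Line 2 (2385.72, Astar, 2,430 units, £240,399.90):
Base rate for 2385.72 is £2.83/unit.
2385.72 has an FTA preferential rate, but origin Astar is not Loreth; base rate stands.
Duty = 2,430 × £2.83 = £6,876.90.
Line 3 (1172.54, Astar, 1,333 kg, £277,317.32):
Base rate for 1172.54 is 29%.
1172.54 has an FTA preferential rate, but origin Astar is not Loreth; base rate stands.
Additional duty on 1172.54 from Astar: +22.6%. Applied ad valorem rate: 29% + 22.6% = 51.6%.
Duty = £277,317.32 × 51.6% = £143,095.74.
Total = £139,831.22 + £6,876.90 + £143,095.74 = £289,803.86.

£289,803.86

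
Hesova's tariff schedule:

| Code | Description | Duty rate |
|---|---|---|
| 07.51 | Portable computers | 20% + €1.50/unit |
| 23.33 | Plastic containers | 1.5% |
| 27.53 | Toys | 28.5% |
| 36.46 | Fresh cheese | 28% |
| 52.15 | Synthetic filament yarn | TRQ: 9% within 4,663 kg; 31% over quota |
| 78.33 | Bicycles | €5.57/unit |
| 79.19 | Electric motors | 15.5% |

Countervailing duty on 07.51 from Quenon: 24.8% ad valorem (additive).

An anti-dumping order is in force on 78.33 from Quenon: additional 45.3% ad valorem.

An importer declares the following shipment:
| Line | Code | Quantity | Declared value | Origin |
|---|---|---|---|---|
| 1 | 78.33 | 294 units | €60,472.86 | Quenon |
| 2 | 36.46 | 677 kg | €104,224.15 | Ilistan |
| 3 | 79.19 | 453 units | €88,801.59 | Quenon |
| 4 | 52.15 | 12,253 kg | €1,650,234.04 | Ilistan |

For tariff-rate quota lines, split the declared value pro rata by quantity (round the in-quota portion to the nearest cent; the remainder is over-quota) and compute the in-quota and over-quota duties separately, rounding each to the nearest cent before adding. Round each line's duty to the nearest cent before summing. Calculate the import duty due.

€445,388.53

Line 1 (78.33, Quenon, 294 units, €60,472.86):
Base rate for 78.33 is €5.57/unit.
Additional duty on 78.33 from Quenon: +45.3% ad valorem. Applied ad valorem rate = 45.3%.
Duty = €60,472.86 × 45.3% + 294 × €5.57 = €29,031.79.
Line 2 (36.46, Ilistan, 677 kg, €104,224.15):
Base rate for 36.46 is 28%.
Duty = €104,224.15 × 28% = €29,182.76.
Line 3 (79.19, Quenon, 453 units, €88,801.59):
Base rate for 79.19 is 15.5%.
Duty = €88,801.59 × 15.5% = €13,764.25.
Line 4 (52.15, Ilistan, 12,253 kg, €1,650,234.04):
Code 52.15 is under a tariff-rate quota (threshold 4,663 kg). In-quota: 4,663 kg at 9%; over-quota: 7,590 kg at 31%.
Pro-rata value split: in-quota = €1,650,234.04 × 4,663/12,253 = €628,012.84; over-quota = €1,650,234.04 − €628,012.84 = €1,022,221.20.
In-quota duty = €628,012.84 × 9% = €56,521.16. Over-quota duty = €1,022,221.20 × 31% = €316,888.57.
Line duty = €56,521.16 + €316,888.57 = €373,409.73.
Total = €29,031.79 + €29,182.76 + €13,764.25 + €373,409.73 = €445,388.53.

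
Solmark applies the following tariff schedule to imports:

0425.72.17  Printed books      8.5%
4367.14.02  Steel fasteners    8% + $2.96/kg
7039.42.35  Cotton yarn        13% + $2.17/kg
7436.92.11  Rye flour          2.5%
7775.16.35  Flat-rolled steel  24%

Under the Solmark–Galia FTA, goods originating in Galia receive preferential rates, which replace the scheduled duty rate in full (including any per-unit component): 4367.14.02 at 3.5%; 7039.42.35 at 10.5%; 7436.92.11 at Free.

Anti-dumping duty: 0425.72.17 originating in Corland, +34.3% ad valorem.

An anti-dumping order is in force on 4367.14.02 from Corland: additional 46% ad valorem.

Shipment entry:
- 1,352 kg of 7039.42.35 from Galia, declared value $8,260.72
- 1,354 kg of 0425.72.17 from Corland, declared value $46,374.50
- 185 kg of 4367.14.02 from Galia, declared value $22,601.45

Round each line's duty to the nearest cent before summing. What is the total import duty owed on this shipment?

$21,506.72

Line 1 (7039.42.35, Galia, 1,352 kg, $8,260.72):
Base rate for 7039.42.35 is 13% + $2.17/kg.
Origin Galia qualifies under the Solmark–Galia agreement and 7039.42.35 is covered: preferential rate 10.5% applies instead.
Duty = $8,260.72 × 10.5% = $867.38.
Line 2 (0425.72.17, Corland, 1,354 kg, $46,374.50):
Base rate for 0425.72.17 is 8.5%.
Additional duty on 0425.72.17 from Corland: +34.3%. Applied ad valorem rate: 8.5% + 34.3% = 42.8%.
Duty = $46,374.50 × 42.8% = $19,848.29.
Line 3 (4367.14.02, Galia, 185 kg, $22,601.45):
Base rate for 4367.14.02 is 8% + $2.96/kg.
Origin Galia qualifies under the Solmark–Galia agreement and 4367.14.02 is covered: preferential rate 3.5% applies instead.
The additional-duty order on 4367.14.02 targets Corland, not Galia; it does not apply.
Duty = $22,601.45 × 3.5% = $791.05.
Total = $867.38 + $19,848.29 + $791.05 = $21,506.72.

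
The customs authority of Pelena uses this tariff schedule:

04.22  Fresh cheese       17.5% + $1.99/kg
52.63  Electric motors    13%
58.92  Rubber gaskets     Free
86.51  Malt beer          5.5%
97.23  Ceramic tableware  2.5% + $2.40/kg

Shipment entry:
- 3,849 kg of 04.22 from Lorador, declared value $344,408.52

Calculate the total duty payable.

$67,931.00

Line 1 (04.22, Lorador, 3,849 kg, $344,408.52):
Base rate for 04.22 is 17.5% + $1.99/kg.
Duty = $344,408.52 × 17.5% + 3,849 × $1.99 = $67,931.00.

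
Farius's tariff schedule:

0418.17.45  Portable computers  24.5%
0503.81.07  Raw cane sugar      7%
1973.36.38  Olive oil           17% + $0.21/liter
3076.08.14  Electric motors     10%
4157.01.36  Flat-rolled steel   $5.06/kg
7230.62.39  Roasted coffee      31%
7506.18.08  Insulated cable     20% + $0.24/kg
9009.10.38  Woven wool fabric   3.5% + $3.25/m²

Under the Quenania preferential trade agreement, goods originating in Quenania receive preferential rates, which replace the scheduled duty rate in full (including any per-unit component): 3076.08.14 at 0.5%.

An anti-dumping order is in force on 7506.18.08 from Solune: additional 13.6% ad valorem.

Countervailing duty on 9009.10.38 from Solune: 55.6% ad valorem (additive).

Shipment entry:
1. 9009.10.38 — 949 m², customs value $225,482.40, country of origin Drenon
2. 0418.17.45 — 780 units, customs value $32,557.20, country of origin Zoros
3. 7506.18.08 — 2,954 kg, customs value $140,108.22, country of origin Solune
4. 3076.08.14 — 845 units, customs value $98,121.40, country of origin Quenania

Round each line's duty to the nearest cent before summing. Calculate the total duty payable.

Line 1 (9009.10.38, Drenon, 949 m², $225,482.40):
Base rate for 9009.10.38 is 3.5% + $3.25/m².
The additional-duty order on 9009.10.38 targets Solune, not Drenon; it does not apply.
Duty = $225,482.40 × 3.5% + 949 × $3.25 = $10,976.13.
Line 2 (0418.17.45, Zoros, 780 units, $32,557.20):
Base rate for 0418.17.45 is 24.5%.
Duty = $32,557.20 × 24.5% = $7,976.51.
Line 3 (7506.18.08, Solune, 2,954 kg, $140,108.22):
Base rate for 7506.18.08 is 20% + $0.24/kg.
Additional duty on 7506.18.08 from Solune: +13.6%. Applied ad valorem rate: 20% + 13.6% = 33.6%.
Duty = $140,108.22 × 33.6% + 2,954 × $0.24 = $47,785.32.
Line 4 (3076.08.14, Quenania, 845 units, $98,121.40):
Base rate for 3076.08.14 is 10%.
Origin Quenania qualifies under the Farius–Quenania agreement and 3076.08.14 is covered: preferential rate 0.5% applies instead.
Duty = $98,121.40 × 0.5% = $490.61.
Total = $10,976.13 + $7,976.51 + $47,785.32 + $490.61 = $67,228.57.

$67,228.57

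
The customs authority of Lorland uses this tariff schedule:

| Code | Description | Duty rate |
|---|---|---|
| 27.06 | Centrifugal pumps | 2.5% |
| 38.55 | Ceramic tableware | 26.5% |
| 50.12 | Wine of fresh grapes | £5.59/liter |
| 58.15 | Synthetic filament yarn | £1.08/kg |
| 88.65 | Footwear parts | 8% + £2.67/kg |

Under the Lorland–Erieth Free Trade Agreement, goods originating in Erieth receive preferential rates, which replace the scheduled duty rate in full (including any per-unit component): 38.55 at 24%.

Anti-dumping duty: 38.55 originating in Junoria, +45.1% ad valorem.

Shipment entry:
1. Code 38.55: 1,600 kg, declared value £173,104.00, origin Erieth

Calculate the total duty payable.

£41,544.96

Line 1 (38.55, Erieth, 1,600 kg, £173,104.00):
Base rate for 38.55 is 26.5%.
Origin Erieth qualifies under the Lorland–Erieth agreement and 38.55 is covered: preferential rate 24% applies instead.
The additional-duty order on 38.55 targets Junoria, not Erieth; it does not apply.
Duty = £173,104.00 × 24% = £41,544.96.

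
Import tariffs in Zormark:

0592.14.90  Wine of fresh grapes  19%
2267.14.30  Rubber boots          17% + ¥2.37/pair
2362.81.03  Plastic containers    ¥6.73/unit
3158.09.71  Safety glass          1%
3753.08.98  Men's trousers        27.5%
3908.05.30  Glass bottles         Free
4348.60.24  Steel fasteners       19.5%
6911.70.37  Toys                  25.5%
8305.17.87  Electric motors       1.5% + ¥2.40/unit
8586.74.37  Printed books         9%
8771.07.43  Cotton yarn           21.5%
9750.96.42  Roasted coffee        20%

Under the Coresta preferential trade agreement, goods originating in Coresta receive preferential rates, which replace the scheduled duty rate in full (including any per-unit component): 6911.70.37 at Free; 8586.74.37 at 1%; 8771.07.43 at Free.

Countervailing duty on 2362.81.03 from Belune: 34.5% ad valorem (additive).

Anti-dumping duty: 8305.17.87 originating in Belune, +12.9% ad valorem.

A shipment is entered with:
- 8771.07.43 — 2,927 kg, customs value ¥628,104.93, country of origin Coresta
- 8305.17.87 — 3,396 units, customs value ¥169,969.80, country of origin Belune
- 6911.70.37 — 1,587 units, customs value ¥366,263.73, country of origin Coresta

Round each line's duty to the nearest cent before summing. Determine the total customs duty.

¥32,626.05

Line 1 (8771.07.43, Coresta, 2,927 kg, ¥628,104.93):
Base rate for 8771.07.43 is 21.5%.
Origin Coresta qualifies under the Zormark–Coresta agreement and 8771.07.43 is covered: preferential rate Free applies instead.
Duty = ¥628,104.93 × 0% = ¥0.00.
Line 2 (8305.17.87, Belune, 3,396 units, ¥169,969.80):
Base rate for 8305.17.87 is 1.5% + ¥2.40/unit.
Additional duty on 8305.17.87 from Belune: +12.9%. Applied ad valorem rate: 1.5% + 12.9% = 14.4%.
Duty = ¥169,969.80 × 14.4% + 3,396 × ¥2.40 = ¥32,626.05.
Line 3 (6911.70.37, Coresta, 1,587 units, ¥366,263.73):
Base rate for 6911.70.37 is 25.5%.
Origin Coresta qualifies under the Zormark–Coresta agreement and 6911.70.37 is covered: preferential rate Free applies instead.
Duty = ¥366,263.73 × 0% = ¥0.00.
Total = ¥0.00 + ¥32,626.05 + ¥0.00 = ¥32,626.05.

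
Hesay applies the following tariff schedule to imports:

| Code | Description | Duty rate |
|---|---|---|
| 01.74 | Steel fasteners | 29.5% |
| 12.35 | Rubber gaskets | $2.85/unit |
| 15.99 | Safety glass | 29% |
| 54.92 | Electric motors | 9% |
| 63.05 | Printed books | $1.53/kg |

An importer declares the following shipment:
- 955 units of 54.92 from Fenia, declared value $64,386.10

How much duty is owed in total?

$5,794.75

Line 1 (54.92, Fenia, 955 units, $64,386.10):
Base rate for 54.92 is 9%.
Duty = $64,386.10 × 9% = $5,794.75.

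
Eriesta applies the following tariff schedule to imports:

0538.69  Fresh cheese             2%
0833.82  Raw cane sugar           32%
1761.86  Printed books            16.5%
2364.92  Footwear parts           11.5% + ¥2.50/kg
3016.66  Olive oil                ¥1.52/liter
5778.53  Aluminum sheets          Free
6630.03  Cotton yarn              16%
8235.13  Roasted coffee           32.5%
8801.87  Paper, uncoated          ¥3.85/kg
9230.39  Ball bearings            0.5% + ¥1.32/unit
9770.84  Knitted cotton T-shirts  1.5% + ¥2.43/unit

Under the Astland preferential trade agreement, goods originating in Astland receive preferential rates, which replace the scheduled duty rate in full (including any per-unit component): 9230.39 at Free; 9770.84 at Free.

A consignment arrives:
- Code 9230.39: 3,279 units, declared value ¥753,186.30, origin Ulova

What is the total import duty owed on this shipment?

Line 1 (9230.39, Ulova, 3,279 units, ¥753,186.30):
Base rate for 9230.39 is 0.5% + ¥1.32/unit.
9230.39 has an FTA preferential rate, but origin Ulova is not Astland; base rate stands.
Duty = ¥753,186.30 × 0.5% + 3,279 × ¥1.32 = ¥8,094.21.

¥8,094.21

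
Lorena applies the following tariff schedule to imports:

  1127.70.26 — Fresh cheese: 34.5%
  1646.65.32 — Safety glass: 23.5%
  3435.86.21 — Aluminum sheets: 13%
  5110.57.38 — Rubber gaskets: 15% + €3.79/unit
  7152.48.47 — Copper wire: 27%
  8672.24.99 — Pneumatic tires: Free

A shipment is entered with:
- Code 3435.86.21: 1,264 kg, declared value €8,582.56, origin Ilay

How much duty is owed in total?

Line 1 (3435.86.21, Ilay, 1,264 kg, €8,582.56):
Base rate for 3435.86.21 is 13%.
Duty = €8,582.56 × 13% = €1,115.73.

€1,115.73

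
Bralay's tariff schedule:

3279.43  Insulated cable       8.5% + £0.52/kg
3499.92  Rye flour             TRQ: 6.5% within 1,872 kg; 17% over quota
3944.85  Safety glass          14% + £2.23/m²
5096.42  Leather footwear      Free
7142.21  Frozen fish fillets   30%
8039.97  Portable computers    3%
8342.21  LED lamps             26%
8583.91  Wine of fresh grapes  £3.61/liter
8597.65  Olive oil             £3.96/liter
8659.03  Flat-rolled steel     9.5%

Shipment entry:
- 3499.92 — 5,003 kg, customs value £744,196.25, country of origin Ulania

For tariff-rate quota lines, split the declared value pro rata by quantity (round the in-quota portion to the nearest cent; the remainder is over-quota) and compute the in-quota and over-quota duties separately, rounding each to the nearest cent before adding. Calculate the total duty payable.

Line 1 (3499.92, Ulania, 5,003 kg, £744,196.25):
Code 3499.92 is under a tariff-rate quota (threshold 1,872 kg). In-quota: 1,872 kg at 6.5%; over-quota: 3,131 kg at 17%.
Pro-rata value split: in-quota = £744,196.25 × 1,872/5,003 = £278,460.00; over-quota = £744,196.25 − £278,460.00 = £465,736.25.
In-quota duty = £278,460.00 × 6.5% = £18,099.90. Over-quota duty = £465,736.25 × 17% = £79,175.16.
Line duty = £18,099.90 + £79,175.16 = £97,275.06.

£97,275.06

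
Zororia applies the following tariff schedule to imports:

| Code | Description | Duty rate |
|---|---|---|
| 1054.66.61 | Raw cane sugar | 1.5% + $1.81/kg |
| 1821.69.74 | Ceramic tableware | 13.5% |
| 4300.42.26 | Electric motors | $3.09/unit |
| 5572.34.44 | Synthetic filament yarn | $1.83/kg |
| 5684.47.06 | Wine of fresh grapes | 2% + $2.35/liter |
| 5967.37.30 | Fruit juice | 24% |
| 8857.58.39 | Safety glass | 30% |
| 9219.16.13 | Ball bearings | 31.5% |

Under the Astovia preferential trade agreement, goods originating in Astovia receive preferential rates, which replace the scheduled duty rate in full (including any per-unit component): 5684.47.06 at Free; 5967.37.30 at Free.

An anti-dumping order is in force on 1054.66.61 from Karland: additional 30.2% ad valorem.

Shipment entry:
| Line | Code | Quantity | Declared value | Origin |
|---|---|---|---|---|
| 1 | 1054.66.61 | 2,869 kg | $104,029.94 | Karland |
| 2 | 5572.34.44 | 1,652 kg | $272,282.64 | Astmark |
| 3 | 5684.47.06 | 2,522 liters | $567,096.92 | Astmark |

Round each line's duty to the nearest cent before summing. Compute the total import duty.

$58,462.18

Line 1 (1054.66.61, Karland, 2,869 kg, $104,029.94):
Base rate for 1054.66.61 is 1.5% + $1.81/kg.
Additional duty on 1054.66.61 from Karland: +30.2%. Applied ad valorem rate: 1.5% + 30.2% = 31.7%.
Duty = $104,029.94 × 31.7% + 2,869 × $1.81 = $38,170.38.
Line 2 (5572.34.44, Astmark, 1,652 kg, $272,282.64):
Base rate for 5572.34.44 is $1.83/kg.
Duty = 1,652 × $1.83 = $3,023.16.
Line 3 (5684.47.06, Astmark, 2,522 liters, $567,096.92):
Base rate for 5684.47.06 is 2% + $2.35/liter.
5684.47.06 has an FTA preferential rate, but origin Astmark is not Astovia; base rate stands.
Duty = $567,096.92 × 2% + 2,522 × $2.35 = $17,268.64.
Total = $38,170.38 + $3,023.16 + $17,268.64 = $58,462.18.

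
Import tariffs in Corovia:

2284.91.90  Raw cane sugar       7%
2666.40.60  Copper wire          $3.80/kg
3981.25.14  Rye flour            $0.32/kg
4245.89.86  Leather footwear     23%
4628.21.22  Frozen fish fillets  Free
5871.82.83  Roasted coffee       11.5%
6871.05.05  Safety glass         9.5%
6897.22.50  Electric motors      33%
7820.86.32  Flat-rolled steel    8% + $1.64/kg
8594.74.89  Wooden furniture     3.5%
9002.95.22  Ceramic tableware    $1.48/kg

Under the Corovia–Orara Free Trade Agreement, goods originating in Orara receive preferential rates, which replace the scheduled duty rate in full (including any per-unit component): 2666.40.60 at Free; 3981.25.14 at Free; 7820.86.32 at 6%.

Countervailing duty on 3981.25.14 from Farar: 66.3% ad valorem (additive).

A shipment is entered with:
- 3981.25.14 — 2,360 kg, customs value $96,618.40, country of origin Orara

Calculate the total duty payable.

$0.00

Line 1 (3981.25.14, Orara, 2,360 kg, $96,618.40):
Base rate for 3981.25.14 is $0.32/kg.
Origin Orara qualifies under the Corovia–Orara agreement and 3981.25.14 is covered: preferential rate Free applies instead.
The additional-duty order on 3981.25.14 targets Farar, not Orara; it does not apply.
Duty = $96,618.40 × 0% = $0.00.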